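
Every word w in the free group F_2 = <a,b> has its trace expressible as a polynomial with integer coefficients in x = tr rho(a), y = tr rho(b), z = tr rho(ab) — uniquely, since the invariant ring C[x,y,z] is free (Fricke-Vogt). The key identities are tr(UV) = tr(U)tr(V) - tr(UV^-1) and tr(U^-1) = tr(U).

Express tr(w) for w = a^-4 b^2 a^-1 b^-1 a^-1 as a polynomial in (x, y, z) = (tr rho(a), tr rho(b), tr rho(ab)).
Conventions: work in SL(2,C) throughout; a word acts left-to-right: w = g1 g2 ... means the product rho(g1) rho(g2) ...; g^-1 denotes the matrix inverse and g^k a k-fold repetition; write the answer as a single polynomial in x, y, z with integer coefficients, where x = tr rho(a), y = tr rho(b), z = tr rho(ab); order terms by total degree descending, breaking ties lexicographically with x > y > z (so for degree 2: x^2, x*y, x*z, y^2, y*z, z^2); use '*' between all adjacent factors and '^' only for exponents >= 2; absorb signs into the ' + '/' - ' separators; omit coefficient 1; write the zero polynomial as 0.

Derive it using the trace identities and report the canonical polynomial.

x^5*y^2*z - x^4*y^3 - x^4*y*z^2 - x^5*z - 3*x^3*y^2*z + 2*x^4*y + 3*x^2*y^3 + 3*x^2*y*z^2 + 4*x^3*z + x*y^2*z - 7*x^2*y - y^3 - y*z^2 - 3*x*z + 3*y

trace(b a^-1) = trace(b)*trace(a) - trace(b a) = x*y - z
use: trace(a^-2 b) = trace(b a^-1)*trace(a) - trace(b) = x^2*y - x*z - y
apply: trace(a^-1 b a^-2) = trace(a^-2 b)*trace(a) - trace(a^-2 b a) = x^3*y - x^2*z - 2*x*y + z
trace(a^-4 b) = trace(a^-1 b a^-2)*trace(a) - trace(a^-1 b a^-1) = x^4*y - x^3*z - 3*x^2*y + 2*x*z + y
use: trace(b^2) = trace(b)*trace(b) - trace(1) = y^2 - 2
trace(b^2 a) = trace(b)*trace(a b) - trace(a) = y*z - x
trace(a^-1 b^2) = trace(b^2)*trace(a) - trace(b^2 a) = x*y^2 - y*z - x
apply: trace(b^2 a b) = trace(b)*trace(a b^2) - trace(a b) = y^2*z - x*y - z
apply: trace(a b a b) = trace(a b)*trace(a b) - trace(1) = z^2 - 2
use: trace(a b a) = trace(a)*trace(b a) - trace(b) = x*z - y
trace(b^2 a b a) = trace(b)*trace(a b a b) - trace(a b a) = y*z^2 - x*z - y
use: trace(b^2 a b a^-1) = trace(b^2 a b)*trace(a) - trace(b^2 a b a) = x*y^2*z - x^2*y - y*z^2 + y
use: trace(a^-2 b^2 a b) = trace(b^2 a b a^-1)*trace(a) - trace(b^2 a b) = x^2*y^2*z - x^3*y - x*y*z^2 - y^2*z + 2*x*y + z
apply: trace(a^-1 b^2 a b^-1 a^-1) = trace(a^-2 b^2 a)*trace(b) - trace(a^-2 b^2 a b) = -x^2*y^2*z + x^3*y + x*y^3 + x*y*z^2 - 3*x*y - z
trace(a^2) = trace(a)*trace(a) - trace(1) = x^2 - 2
trace(a b^2 a) = trace(b)*trace(a^2 b) - trace(a^2) = x*y*z - x^2 - y^2 + 2
trace(b^2 a b^-1 a) = trace(a b^2 a)*trace(b) - trace(a b^2 a b) = x*y^2*z - x^2*y - y^3 - y*z^2 + x*z + 3*y
use: trace(a^-1 b^2 a b^-1) = trace(b^2 a b^-1)*trace(a) - trace(b^2 a b^-1 a) = -x*y^2*z + x^2*y + y^3 + y*z^2 - 3*y
trace(a^-2 b^2 a b^-1 a^-1) = trace(a^-1 b^2 a b^-1 a^-1)*trace(a) - trace(a^-1 b^2 a b^-1) = -x^3*y^2*z + x^4*y + x^2*y^3 + x^2*y*z^2 + x*y^2*z - 4*x^2*y - y^3 - y*z^2 - x*z + 3*y
trace(b^-1 a^-4 b^2 a) = trace(a^-2 b^2 a b^-1 a^-1)*trace(a) - trace(a^-2 b^2 a b^-1) = -x^4*y^2*z + x^5*y + x^3*y^3 + x^3*y*z^2 + 2*x^2*y^2*z - 5*x^3*y - 2*x*y^3 - 2*x*y*z^2 - x^2*z + 6*x*y + z
trace(b^2 a^-1 b^-1 a^-4) = trace(b^-1 a^-4 b^2)*trace(a) - trace(b^-1 a^-4 b^2 a) = x^4*y^2*z - x^3*y^3 - x^3*y*z^2 - x^4*z - 2*x^2*y^2*z + 2*x^3*y + 2*x*y^3 + 2*x*y*z^2 + 3*x^2*z - 5*x*y - z
apply: trace(a^-1 b^2 a^-1) = trace(a^-1 b^2)*trace(a) - trace(a^-1 b^2 a) = x^2*y^2 - x*y*z - x^2 - y^2 + 2
apply: trace(a^-1 b^2 a^-2) = trace(a^-1 b^2 a^-1)*trace(a) - trace(a^-1 b^2) = x^3*y^2 - x^2*y*z - x^3 - 2*x*y^2 + y*z + 3*x
use: trace(a^-3 b^2 a^-1) = trace(a^-1 b^2 a^-2)*trace(a) - trace(a^-1 b^2 a^-1) = x^4*y^2 - x^3*y*z - x^4 - 3*x^2*y^2 + 2*x*y*z + 4*x^2 + y^2 - 2
trace(b^3) = trace(b)*trace(b^2) - trace(b) = y^3 - 3*y
trace(b^3 a^-1) = trace(b^3)*trace(a) - trace(b^3 a) = x*y^3 - y^2*z - 2*x*y + z
trace(b a^-2 b^2) = trace(b^3 a^-1)*trace(a) - trace(b^3) = x^2*y^3 - x*y^2*z - 2*x^2*y - y^3 + x*z + 3*y
trace(a^-1 b^2 a^-1 b a^-1) = trace(b a^-2 b^2)*trace(a) - trace(b a^-2 b^2 a) = x^3*y^3 - 2*x^2*y^2*z - x^3*y - x*y^3 + x*y*z^2 + x^2*z + y^2*z + x*y - z
use: trace(b^2 a^-1 b a) = trace(b a b^2)*trace(a) - trace(b a b^2 a) = x*y^2*z - x^2*y - y*z^2 + y
use: trace(a^-1 b^2 a^-1 b) = trace(b^2 a^-1 b)*trace(a) - trace(b^2 a^-1 b a) = x^2*y^3 - 2*x*y^2*z - x^2*y + y*z^2 + x*z - y
trace(a^-3 b^2 a^-1 b) = trace(a^-1 b^2 a^-1 b a^-1)*trace(a) - trace(a^-1 b^2 a^-1 b) = x^4*y^3 - 2*x^3*y^2*z - x^4*y - 2*x^2*y^3 + x^2*y*z^2 + x^3*z + 3*x*y^2*z + 2*x^2*y - y*z^2 - 2*x*z + y
apply: trace(b^2 a^-1 b^-1 a^-3) = trace(a^-3 b^2 a^-1)*trace(b) - trace(a^-3 b^2 a^-1 b) = x^3*y^2*z - x^2*y^3 - x^2*y*z^2 - x^3*z - x*y^2*z + 2*x^2*y + y^3 + y*z^2 + 2*x*z - 3*y
use: trace(a^-4 b^2 a^-1 b^-1 a^-1) = trace(b^2 a^-1 b^-1 a^-4)*trace(a) - trace(b^2 a^-1 b^-1 a^-3) = x^5*y^2*z - x^4*y^3 - x^4*y*z^2 - x^5*z - 3*x^3*y^2*z + 2*x^4*y + 3*x^2*y^3 + 3*x^2*y*z^2 + 4*x^3*z + x*y^2*z - 7*x^2*y - y^3 - y*z^2 - 3*x*z + 3*y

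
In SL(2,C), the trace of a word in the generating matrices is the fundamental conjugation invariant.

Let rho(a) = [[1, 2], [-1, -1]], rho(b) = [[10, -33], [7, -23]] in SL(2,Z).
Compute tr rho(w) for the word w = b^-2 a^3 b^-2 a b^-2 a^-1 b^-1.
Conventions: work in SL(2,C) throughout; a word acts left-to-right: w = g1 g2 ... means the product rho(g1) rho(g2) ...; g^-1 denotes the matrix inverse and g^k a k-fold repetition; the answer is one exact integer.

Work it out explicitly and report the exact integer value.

-14536677040

rho(b^-1) = [[-23, 33], [-7, 10]]
... * rho(b^-1) = [[-23, 33], [-7, 10]]  ->  [[298, -429], [91, -131]]
... * rho(a) = [[1, 2], [-1, -1]]  ->  [[727, 1025], [222, 313]]
... * rho(a) = [[1, 2], [-1, -1]]  ->  [[-298, 429], [-91, 131]]
... * rho(a) = [[1, 2], [-1, -1]]  ->  [[-727, -1025], [-222, -313]]
... * rho(b^-1) = [[-23, 33], [-7, 10]]  ->  [[23896, -34241], [7297, -10456]]
... * rho(b^-1) = [[-23, 33], [-7, 10]]  ->  [[-309921, 446158], [-94639, 136241]]
... * rho(a) = [[1, 2], [-1, -1]]  ->  [[-756079, -1066000], [-230880, -325519]]
... * rho(b^-1) = [[-23, 33], [-7, 10]]  ->  [[24851817, -35610607], [7588873, -10874230]]
... * rho(b^-1) = [[-23, 33], [-7, 10]]  ->  [[-322317542, 464003891], [-98424469, 141690509]]
... * rho(a^-1) = [[-1, -2], [1, 1]]  ->  [[786321433, 1108638975], [240114978, 338539447]]
... * rho(b^-1) = [[-23, 33], [-7, 10]]  ->  [[-25845865784, 37034997039], [-7892420623, 11309188744]]
tr = -25845865784 + 11309188744 = -14536677040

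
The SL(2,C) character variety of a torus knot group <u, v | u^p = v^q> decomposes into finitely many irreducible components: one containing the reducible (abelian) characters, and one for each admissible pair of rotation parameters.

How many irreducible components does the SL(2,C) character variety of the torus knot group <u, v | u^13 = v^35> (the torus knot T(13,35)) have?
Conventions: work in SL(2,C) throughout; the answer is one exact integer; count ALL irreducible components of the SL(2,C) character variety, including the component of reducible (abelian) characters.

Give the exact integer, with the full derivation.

205

Gamma = < u, v | u^13 = v^35 > (torus knot T(13,35)); the central element u^13 = v^35 acts as +I or -I in any irreducible SL(2,C) representation.
So on each irreducible component the traces are pinned: tr(u) = 2*cos(pi*alpha/13) with 1 <= alpha <= 12, tr(v) = 2*cos(pi*beta/35) with 1 <= beta <= 34.
Consistency of u^13 = (-1)^alpha I with v^35 = (-1)^beta I forces alpha = beta (mod 2).
Enumerate parity-matched pairs: 6*17 odd-odd plus 6*17 even-even gives 204.
components with irreducible characters: 204; plus the single component of reducible (abelian) characters: total 205.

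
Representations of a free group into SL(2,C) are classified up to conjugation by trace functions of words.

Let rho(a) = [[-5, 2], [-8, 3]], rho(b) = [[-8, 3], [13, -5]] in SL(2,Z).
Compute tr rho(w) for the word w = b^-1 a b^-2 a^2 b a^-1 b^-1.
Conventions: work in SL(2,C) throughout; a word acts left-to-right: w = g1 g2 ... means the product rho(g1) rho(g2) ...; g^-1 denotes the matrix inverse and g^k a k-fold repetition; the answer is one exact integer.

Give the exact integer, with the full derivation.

rho(b^-1) = [[-5, -3], [-13, -8]]
... * rho(a) = [[-5, 2], [-8, 3]]  ->  [[49, -19], [129, -50]]
... * rho(b^-1) = [[-5, -3], [-13, -8]]  ->  [[2, 5], [5, 13]]
... * rho(b^-1) = [[-5, -3], [-13, -8]]  ->  [[-75, -46], [-194, -119]]
... * rho(a) = [[-5, 2], [-8, 3]]  ->  [[743, -288], [1922, -745]]
... * rho(a) = [[-5, 2], [-8, 3]]  ->  [[-1411, 622], [-3650, 1609]]
... * rho(b) = [[-8, 3], [13, -5]]  ->  [[19374, -7343], [50117, -18995]]
... * rho(a^-1) = [[3, -2], [8, -5]]  ->  [[-622, -2033], [-1609, -5259]]
... * rho(b^-1) = [[-5, -3], [-13, -8]]  ->  [[29539, 18130], [76412, 46899]]
tr = 29539 + 46899 = 76438

76438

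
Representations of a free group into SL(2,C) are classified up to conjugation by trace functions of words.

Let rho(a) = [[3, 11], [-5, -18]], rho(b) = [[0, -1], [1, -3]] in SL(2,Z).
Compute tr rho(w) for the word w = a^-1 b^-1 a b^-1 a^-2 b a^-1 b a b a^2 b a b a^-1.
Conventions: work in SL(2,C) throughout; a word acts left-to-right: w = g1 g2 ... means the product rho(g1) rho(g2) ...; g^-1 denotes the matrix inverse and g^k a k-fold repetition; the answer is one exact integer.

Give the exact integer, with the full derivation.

rho(a^-1) = [[-18, -11], [5, 3]]
... * rho(b^-1) = [[-3, 1], [-1, 0]]  ->  [[65, -18], [-18, 5]]
... * rho(a) = [[3, 11], [-5, -18]]  ->  [[285, 1039], [-79, -288]]
... * rho(b^-1) = [[-3, 1], [-1, 0]]  ->  [[-1894, 285], [525, -79]]
... * rho(a^-1) = [[-18, -11], [5, 3]]  ->  [[35517, 21689], [-9845, -6012]]
... * rho(a^-1) = [[-18, -11], [5, 3]]  ->  [[-530861, -325620], [147150, 90259]]
... * rho(b) = [[0, -1], [1, -3]]  ->  [[-325620, 1507721], [90259, -417927]]
... * rho(a^-1) = [[-18, -11], [5, 3]]  ->  [[13399765, 8104983], [-3714297, -2246630]]
... * rho(b) = [[0, -1], [1, -3]]  ->  [[8104983, -37714714], [-2246630, 10454187]]
... * rho(a) = [[3, 11], [-5, -18]]  ->  [[212888519, 768019665], [-59010825, -212888296]]
... * rho(b) = [[0, -1], [1, -3]]  ->  [[768019665, -2516947514], [-212888296, 697675713]]
... * rho(a) = [[3, 11], [-5, -18]]  ->  [[14888796565, 53753271567], [-4127043453, -14899934090]]
... * rho(a) = [[3, 11], [-5, -18]]  ->  [[-224099968140, -803782125991], [62118540091, 222801335637]]
... * rho(b) = [[0, -1], [1, -3]]  ->  [[-803782125991, 2635446346113], [222801335637, -730522547002]]
... * rho(a) = [[3, 11], [-5, -18]]  ->  [[-15588578108538, -56279637615935], [4321016741921, 15600220538043]]
... * rho(b) = [[0, -1], [1, -3]]  ->  [[-56279637615935, 184427490956343], [15600220538043, -51121678356050]]
... * rho(a^-1) = [[-18, -11], [5, 3]]  ->  [[1935170931868545, 1172358486644314], [-536412361465024, -324967460986623]]
tr = 1935170931868545 + -324967460986623 = 1610203470881922

1610203470881922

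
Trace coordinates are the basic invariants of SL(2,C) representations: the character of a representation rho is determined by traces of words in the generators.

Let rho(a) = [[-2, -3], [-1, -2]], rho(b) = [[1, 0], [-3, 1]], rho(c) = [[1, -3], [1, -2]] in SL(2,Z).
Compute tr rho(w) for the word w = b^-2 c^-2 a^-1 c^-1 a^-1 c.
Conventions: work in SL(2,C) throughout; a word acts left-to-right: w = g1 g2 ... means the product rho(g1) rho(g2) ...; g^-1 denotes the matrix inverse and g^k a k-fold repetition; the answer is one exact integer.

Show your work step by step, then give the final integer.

-34

rho(b^-1) = [[1, 0], [3, 1]]
... * rho(b^-1) = [[1, 0], [3, 1]]  ->  [[1, 0], [6, 1]]
... * rho(c^-1) = [[-2, 3], [-1, 1]]  ->  [[-2, 3], [-13, 19]]
... * rho(c^-1) = [[-2, 3], [-1, 1]]  ->  [[1, -3], [7, -20]]
... * rho(a^-1) = [[-2, 3], [1, -2]]  ->  [[-5, 9], [-34, 61]]
... * rho(c^-1) = [[-2, 3], [-1, 1]]  ->  [[1, -6], [7, -41]]
... * rho(a^-1) = [[-2, 3], [1, -2]]  ->  [[-8, 15], [-55, 103]]
... * rho(c) = [[1, -3], [1, -2]]  ->  [[7, -6], [48, -41]]
tr = 7 + -41 = -34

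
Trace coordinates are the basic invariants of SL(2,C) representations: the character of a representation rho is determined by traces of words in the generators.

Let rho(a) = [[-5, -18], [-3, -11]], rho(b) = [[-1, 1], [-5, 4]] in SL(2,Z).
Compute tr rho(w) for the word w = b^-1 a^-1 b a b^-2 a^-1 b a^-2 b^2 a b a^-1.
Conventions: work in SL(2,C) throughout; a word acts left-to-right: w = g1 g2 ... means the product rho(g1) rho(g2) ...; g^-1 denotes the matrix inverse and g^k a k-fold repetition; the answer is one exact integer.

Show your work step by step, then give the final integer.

rho(b^-1) = [[4, -1], [5, -1]]
... * rho(a^-1) = [[-11, 18], [3, -5]]  ->  [[-47, 77], [-58, 95]]
... * rho(b) = [[-1, 1], [-5, 4]]  ->  [[-338, 261], [-417, 322]]
... * rho(a) = [[-5, -18], [-3, -11]]  ->  [[907, 3213], [1119, 3964]]
... * rho(b^-1) = [[4, -1], [5, -1]]  ->  [[19693, -4120], [24296, -5083]]
... * rho(b^-1) = [[4, -1], [5, -1]]  ->  [[58172, -15573], [71769, -19213]]
... * rho(a^-1) = [[-11, 18], [3, -5]]  ->  [[-686611, 1124961], [-847098, 1387907]]
... * rho(b) = [[-1, 1], [-5, 4]]  ->  [[-4938194, 3813233], [-6092437, 4704530]]
... * rho(a^-1) = [[-11, 18], [3, -5]]  ->  [[65759833, -107953657], [81130397, -133186516]]
... * rho(a^-1) = [[-11, 18], [3, -5]]  ->  [[-1047219134, 1723445279], [-1291993915, 2126279726]]
... * rho(b) = [[-1, 1], [-5, 4]]  ->  [[-7570007261, 5846561982], [-9339404715, 7213124989]]
... * rho(b) = [[-1, 1], [-5, 4]]  ->  [[-21662802649, 15816240667], [-26726220230, 19513095241]]
... * rho(a) = [[-5, -18], [-3, -11]]  ->  [[60865291244, 215951800345], [75091815427, 266427916489]]
... * rho(b) = [[-1, 1], [-5, 4]]  ->  [[-1140624292969, 924672492624], [-1407231397872, 1140803481383]]
... * rho(a^-1) = [[-11, 18], [3, -5]]  ->  [[15320884700531, -25154599736562], [18901955820741, -31034182568611]]
tr = 15320884700531 + -31034182568611 = -15713297868080

-15713297868080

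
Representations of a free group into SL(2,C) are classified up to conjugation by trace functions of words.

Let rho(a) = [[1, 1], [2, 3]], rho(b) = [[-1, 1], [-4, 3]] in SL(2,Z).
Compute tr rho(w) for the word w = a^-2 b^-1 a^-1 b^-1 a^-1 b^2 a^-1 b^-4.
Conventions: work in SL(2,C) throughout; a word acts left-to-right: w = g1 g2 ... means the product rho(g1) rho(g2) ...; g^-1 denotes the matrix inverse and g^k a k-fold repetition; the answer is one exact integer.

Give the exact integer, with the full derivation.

rho(a^-1) = [[3, -1], [-2, 1]]
... * rho(a^-1) = [[3, -1], [-2, 1]]  ->  [[11, -4], [-8, 3]]
... * rho(b^-1) = [[3, -1], [4, -1]]  ->  [[17, -7], [-12, 5]]
... * rho(a^-1) = [[3, -1], [-2, 1]]  ->  [[65, -24], [-46, 17]]
... * rho(b^-1) = [[3, -1], [4, -1]]  ->  [[99, -41], [-70, 29]]
... * rho(a^-1) = [[3, -1], [-2, 1]]  ->  [[379, -140], [-268, 99]]
... * rho(b) = [[-1, 1], [-4, 3]]  ->  [[181, -41], [-128, 29]]
... * rho(b) = [[-1, 1], [-4, 3]]  ->  [[-17, 58], [12, -41]]
... * rho(a^-1) = [[3, -1], [-2, 1]]  ->  [[-167, 75], [118, -53]]
... * rho(b^-1) = [[3, -1], [4, -1]]  ->  [[-201, 92], [142, -65]]
... * rho(b^-1) = [[3, -1], [4, -1]]  ->  [[-235, 109], [166, -77]]
... * rho(b^-1) = [[3, -1], [4, -1]]  ->  [[-269, 126], [190, -89]]
... * rho(b^-1) = [[3, -1], [4, -1]]  ->  [[-303, 143], [214, -101]]
tr = -303 + -101 = -404

-404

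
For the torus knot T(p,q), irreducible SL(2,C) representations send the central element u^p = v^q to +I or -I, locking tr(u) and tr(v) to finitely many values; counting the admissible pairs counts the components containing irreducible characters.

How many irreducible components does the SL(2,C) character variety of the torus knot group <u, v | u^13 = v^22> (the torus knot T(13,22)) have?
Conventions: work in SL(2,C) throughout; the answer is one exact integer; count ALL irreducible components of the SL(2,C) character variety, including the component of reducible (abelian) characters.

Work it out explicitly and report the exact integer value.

127

For T(13,22): irreducibility forces the central element u^13 = v^22 to one of +I, -I.
This locks tr(u) to 2*cos(pi*alpha/13), alpha in 1..12, and tr(v) to 2*cos(pi*beta/22), beta in 1..21, on each component of irreducible characters.
The two central values (-1)^alpha I and (-1)^beta I must be the same matrix, so alpha and beta share a parity.
Enumerate parity-matched pairs: 6*11 odd-odd plus 6*10 even-even gives 126.
components with irreducible characters: 126; plus the single component of reducible (abelian) characters: total 127.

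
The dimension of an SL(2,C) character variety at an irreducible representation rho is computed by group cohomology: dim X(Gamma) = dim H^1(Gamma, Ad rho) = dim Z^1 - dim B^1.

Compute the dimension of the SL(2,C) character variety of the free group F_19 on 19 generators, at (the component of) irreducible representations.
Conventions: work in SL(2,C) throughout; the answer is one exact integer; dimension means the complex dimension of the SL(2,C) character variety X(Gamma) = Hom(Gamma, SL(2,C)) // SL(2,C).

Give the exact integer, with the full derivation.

Here Gamma is free of rank 19 — no relator constrains a cocycle.
So Z^1 = (sl_2)^19 in full: dim Z^1 = 57.
Irreducibility makes the coboundary map sl_2 -> Z^1 injective (trivial centralizer), so dim B^1 = 3.
dim H^1 = 57 - 3 = 54, which is dim X.

54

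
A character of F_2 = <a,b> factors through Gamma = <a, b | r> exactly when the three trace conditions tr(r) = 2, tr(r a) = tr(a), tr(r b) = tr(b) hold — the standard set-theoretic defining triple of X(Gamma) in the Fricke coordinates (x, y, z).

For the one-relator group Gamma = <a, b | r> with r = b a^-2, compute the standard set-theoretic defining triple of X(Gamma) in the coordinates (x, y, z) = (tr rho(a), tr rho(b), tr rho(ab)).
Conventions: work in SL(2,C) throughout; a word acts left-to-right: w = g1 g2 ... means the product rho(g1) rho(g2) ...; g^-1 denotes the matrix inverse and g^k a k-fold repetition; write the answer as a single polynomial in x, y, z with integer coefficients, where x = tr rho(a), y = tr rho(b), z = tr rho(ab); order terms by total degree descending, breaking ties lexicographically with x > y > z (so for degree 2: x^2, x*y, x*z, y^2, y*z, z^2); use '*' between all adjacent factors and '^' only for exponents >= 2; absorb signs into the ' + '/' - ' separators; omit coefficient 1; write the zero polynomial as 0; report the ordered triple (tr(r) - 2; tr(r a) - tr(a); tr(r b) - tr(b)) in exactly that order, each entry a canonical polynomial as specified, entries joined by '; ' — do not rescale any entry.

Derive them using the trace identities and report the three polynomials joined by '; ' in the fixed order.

trace(a^-1 b) = trace(b) trace(a) - trace(b a)   [inverse elimination on a] = x*y - z
trace(b a^-2) = trace(a^-1 b) trace(a) - trace(a^-1 b a)   [inverse elimination on a] = x^2*y - x*z - y
trace(b^2) = trace(b) trace(b) - trace(1)  (reduce the b square) = y^2 - 2
reduce: trace(b^2 a) = trace(b) trace(a b) - trace(a)  (reduce the b square) = y*z - x
reduce: trace(a^-1 b^2) = trace(b^2) trace(a) - trace(b^2 a)  (eliminate a^-1) = x*y^2 - y*z - x
reduce: trace(b a^-2 b) = trace(a^-1 b^2) trace(a) - trace(a^-1 b^2 a)  (eliminate a^-1) = x^2*y^2 - x*y*z - x^2 - y^2 + 2
assemble the triple (trace(r) - 2; trace(r a) - x; trace(r b) - y)

x^2*y - x*z - y - 2; x*y - x - z; x^2*y^2 - x*y*z - x^2 - y^2 - y + 2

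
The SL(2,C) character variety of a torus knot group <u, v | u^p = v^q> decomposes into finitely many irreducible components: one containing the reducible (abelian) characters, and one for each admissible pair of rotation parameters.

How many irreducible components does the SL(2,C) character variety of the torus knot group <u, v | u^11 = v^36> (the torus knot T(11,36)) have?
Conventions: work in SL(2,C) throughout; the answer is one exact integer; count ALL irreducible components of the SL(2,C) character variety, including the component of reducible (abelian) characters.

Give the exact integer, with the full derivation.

In the torus knot group T(11,36), u^11 = v^36 is central, so an irreducible representation sends it to +I or -I (Schur).
On an irreducible component, tr(u) is locked at 2*cos(pi*alpha/11) for some alpha in 1..10, and tr(v) at 2*cos(pi*beta/36) for some beta in 1..35.
The two central values (-1)^alpha I and (-1)^beta I must be the same matrix, so alpha and beta share a parity.
Enumerate parity-matched pairs: 5*18 odd-odd plus 5*17 even-even gives 175.
Total: 175 irreducible-character components + 1 reducible (abelian) component = 176.

176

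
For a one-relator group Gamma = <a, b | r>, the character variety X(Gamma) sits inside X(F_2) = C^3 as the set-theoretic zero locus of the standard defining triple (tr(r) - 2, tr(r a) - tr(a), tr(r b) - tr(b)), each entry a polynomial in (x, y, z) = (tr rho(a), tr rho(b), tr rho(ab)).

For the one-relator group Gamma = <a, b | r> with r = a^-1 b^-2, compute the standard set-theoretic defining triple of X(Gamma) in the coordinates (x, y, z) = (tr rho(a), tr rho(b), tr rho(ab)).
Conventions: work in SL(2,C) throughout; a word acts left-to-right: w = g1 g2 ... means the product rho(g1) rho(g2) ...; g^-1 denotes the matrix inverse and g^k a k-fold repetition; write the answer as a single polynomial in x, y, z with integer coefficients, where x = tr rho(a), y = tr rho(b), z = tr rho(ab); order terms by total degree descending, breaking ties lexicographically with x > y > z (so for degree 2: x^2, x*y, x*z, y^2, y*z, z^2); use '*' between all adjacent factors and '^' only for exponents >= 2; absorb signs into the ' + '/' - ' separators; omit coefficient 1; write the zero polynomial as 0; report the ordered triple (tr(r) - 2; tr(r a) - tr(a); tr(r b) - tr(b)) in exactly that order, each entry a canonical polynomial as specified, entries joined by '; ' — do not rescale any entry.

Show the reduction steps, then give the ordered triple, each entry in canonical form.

y*z - x - 2; y^2 - x - 2; -y + z

tr(b^-1) = tr(b) = y
reduce: tr(b^-1 a) = tr(a) * tr(b) - tr(a b)  (eliminate b^-1) = x*y - z
tr(b^-1 a^-1) = tr(b^-1) * tr(a) - tr(b^-1 a)  (eliminate a^-1) = z
tr(a^-1 b^-2) = tr(b^-1 a^-1) * tr(b) - tr(b^-1 a^-1 b)  (eliminate b^-1) = y*z - x
tr(b^-2) = tr(b^-1) * tr(b) - tr(1) = y^2 - 2
assemble the triple (tr(r) - 2; tr(r a) - x; tr(r b) - y)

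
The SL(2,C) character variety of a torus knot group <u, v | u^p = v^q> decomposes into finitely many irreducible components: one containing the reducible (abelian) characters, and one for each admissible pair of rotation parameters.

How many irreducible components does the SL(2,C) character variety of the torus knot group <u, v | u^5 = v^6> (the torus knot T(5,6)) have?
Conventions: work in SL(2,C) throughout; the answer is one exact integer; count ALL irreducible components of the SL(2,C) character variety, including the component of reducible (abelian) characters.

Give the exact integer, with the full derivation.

11

Gamma = < u, v | u^5 = v^6 > (torus knot T(5,6)); the central element u^5 = v^6 acts as +I or -I in any irreducible SL(2,C) representation.
On an irreducible component, tr(u) is locked at 2*cos(pi*alpha/5) for some alpha in 1..4, and tr(v) at 2*cos(pi*beta/6) for some beta in 1..5.
Consistency of u^5 = (-1)^alpha I with v^6 = (-1)^beta I forces alpha = beta (mod 2).
Enumerate parity-matched pairs: 2*3 odd-odd plus 2*2 even-even gives 10.
Total: 10 irreducible-character components + 1 reducible (abelian) component = 11.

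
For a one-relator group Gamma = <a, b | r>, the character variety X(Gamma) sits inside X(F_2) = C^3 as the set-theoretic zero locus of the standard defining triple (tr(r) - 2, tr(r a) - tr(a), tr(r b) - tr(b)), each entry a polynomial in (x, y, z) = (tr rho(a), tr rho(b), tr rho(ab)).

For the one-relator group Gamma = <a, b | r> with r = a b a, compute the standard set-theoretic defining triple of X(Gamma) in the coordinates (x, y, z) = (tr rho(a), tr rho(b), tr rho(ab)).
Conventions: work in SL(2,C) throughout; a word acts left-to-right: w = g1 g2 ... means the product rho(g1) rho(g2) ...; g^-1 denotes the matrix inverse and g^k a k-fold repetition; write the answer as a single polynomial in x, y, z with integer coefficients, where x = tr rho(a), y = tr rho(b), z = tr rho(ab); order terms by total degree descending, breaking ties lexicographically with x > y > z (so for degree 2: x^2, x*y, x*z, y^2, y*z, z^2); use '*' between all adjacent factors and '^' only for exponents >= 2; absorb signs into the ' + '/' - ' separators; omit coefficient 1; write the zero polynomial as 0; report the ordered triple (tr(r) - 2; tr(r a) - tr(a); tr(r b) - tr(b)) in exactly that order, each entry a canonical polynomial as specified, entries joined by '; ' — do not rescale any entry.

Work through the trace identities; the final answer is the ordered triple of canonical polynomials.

tr(a b a) = tr(a) tr(b a) - tr(b)   [square of a] = x*z - y
apply: tr(a b a^2) = tr(a) tr(a b a) - tr(a b)   [square of a] = x^2*z - x*y - z
tr(a b a b) = tr(b a) tr(b a) - tr(1) = z^2 - 2
assemble the triple (tr(r) - 2; tr(r a) - x; tr(r b) - y)

x*z - y - 2; x^2*z - x*y - x - z; z^2 - y - 2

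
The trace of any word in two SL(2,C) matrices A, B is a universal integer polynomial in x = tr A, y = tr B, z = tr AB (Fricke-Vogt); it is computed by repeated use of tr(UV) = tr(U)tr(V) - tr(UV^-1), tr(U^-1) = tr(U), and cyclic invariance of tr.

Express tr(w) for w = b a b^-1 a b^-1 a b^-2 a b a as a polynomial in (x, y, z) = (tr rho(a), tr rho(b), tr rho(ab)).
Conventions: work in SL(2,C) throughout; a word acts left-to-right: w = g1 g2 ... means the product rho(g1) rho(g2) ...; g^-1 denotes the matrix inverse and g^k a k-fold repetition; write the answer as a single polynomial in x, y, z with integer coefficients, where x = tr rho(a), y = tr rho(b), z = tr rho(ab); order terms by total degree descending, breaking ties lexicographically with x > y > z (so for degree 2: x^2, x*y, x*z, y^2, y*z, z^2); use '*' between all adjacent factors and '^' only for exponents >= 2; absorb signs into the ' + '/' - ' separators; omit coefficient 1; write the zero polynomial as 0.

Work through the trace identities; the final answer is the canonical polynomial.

tr(b a b a) = tr(b a)*tr(b a) - tr(1)   [split at a repeated b] = z^2 - 2
tr(b a b) = tr(b)*tr(a b) - tr(a)   [square of b] = y*z - x
tr(b a b a^2) = tr(a)*tr(b a b a) - tr(b a b)   [square of a] = x*z^2 - y*z - x
tr(b a b a^3) = tr(a)*tr(b a b a^2) - tr(b a b a)   [square of a] = x^2*z^2 - x*y*z - x^2 - z^2 + 2
tr(a^3 b a b a) = tr(a)*tr(b a b a^3) - tr(b a b a^2)   [square of a] = x^3*z^2 - x^2*y*z - x^3 - 2*x*z^2 + y*z + 3*x
tr(b a b a b a) = tr(a b a b)*tr(a b) - tr(b a)   [split at a repeated a] = z^3 - 3*z
tr(a b a) = tr(a)*tr(b a) - tr(b)   [square of a] = x*z - y
tr(b a b a b) = tr(b)*tr(a b a b) - tr(a b a)   [square of b] = y*z^2 - x*z - y
tr(a b a b a b a) = tr(a)*tr(b a b a b a) - tr(b a b a b)   [square of a] = x*z^3 - y*z^2 - 2*x*z + y
tr(a^3 b a b a b) = tr(a)*tr(a b a b a b a) - tr(a b a b a b)   [square of a] = x^2*z^3 - x*y*z^2 - 2*x^2*z - z^3 + x*y + 3*z
tr(a^2 b a b a b^-1 a) = tr(a^3 b a b a)*tr(b) - tr(a^3 b a b a b)   [inverse elimination on b] = x^3*y*z^2 - x^2*y^2*z - x^2*z^3 - x^3*y - x*y*z^2 + 2*x^2*z + y^2*z + z^3 + 2*x*y - 3*z
tr(b a b^2) = tr(b)*tr(b a b) - tr(b a)   [square of b] = y^2*z - x*y - z
tr(b a^2 b a b) = tr(a)*tr(b a b^2 a) - tr(b a b^2)   [square of a] = x*y*z^2 - x^2*z - y^2*z + z
tr(a b a^2 b a b a) = tr(a)*tr(b a^2 b a b a) - tr(b a^2 b a b)   [square of a] = x^2*z^3 - 2*x*y*z^2 - x^2*z + y^2*z + x*y - z
tr(b a b a b a b a) = tr(b a)*tr(b a b a b a) - tr(b^-1 a^-1 b^-1 a^-1)   [split at a repeated b] = z^4 - 4*z^2 + 2
tr(b a b a b a b) = tr(b)*tr(a b a b a b) - tr(a b a b a)   [square of b] = y*z^3 - x*z^2 - 2*y*z + x
tr(a b a^2 b a b a b) = tr(a)*tr(b a b a b a b a) - tr(b a b a b a b)   [square of a] = x*z^4 - y*z^3 - 3*x*z^2 + 2*y*z + x
tr(a^2 b a b a b^-1 a b) = tr(a b a^2 b a b a)*tr(b) - tr(a b a^2 b a b a b)   [inverse elimination on b] = x^2*y*z^3 - 2*x*y^2*z^2 - x*z^4 - x^2*y*z + y^3*z + y*z^3 + x*y^2 + 3*x*z^2 - 3*y*z - x
tr(a b a b a b^-1 a b^-1 a) = tr(a^2 b a b a b^-1 a)*tr(b) - tr(a^2 b a b a b^-1 a b)   [inverse elimination on b] = x^3*y^2*z^2 - x^2*y^3*z - 2*x^2*y*z^3 - x^3*y^2 + x*y^2*z^2 + x*z^4 + 3*x^2*y*z + x*y^2 - 3*x*z^2 + x
tr(a b^-1 a b a b a b a) = tr(a b a b a b a^2)*tr(b) - tr(a b a b a b a^2 b)   [inverse elimination on b] = x^2*y*z^3 - x*y^2*z^2 - x*z^4 - 2*x^2*y*z + x*y^2 + 3*x*z^2 + y*z - x
tr(a b a b a b a b a b) = tr(b a b a)*tr(b a b a b a) - tr(b^-1 a^-1)   [split at a repeated b] = z^5 - 5*z^3 + 5*z
tr(a b^-1 a b a b a b a b) = tr(a b a b a b a b a)*tr(b) - tr(a b a b a b a b a b)   [inverse elimination on b] = x*y*z^4 - y^2*z^3 - z^5 - 3*x*y*z^2 + 2*y^2*z + 5*z^3 + x*y - 5*z
tr(a b a b a b^-1 a b^-1 a b) = tr(a b^-1 a b a b a b a)*tr(b) - tr(a b^-1 a b a b a b a b)   [inverse elimination on b] = x^2*y^2*z^3 - x*y^3*z^2 - 2*x*y*z^4 - 2*x^2*y^2*z + y^2*z^3 + z^5 + x*y^3 + 6*x*y*z^2 - y^2*z - 5*z^3 - 2*x*y + 5*z
tr(b^-1 a b a b a b^-1 a b^-1 a) = tr(a b a b a b^-1 a b^-1 a)*tr(b) - tr(a b a b a b^-1 a b^-1 a b)   [inverse elimination on b] = x^3*y^3*z^2 - x^2*y^4*z - 3*x^2*y^2*z^3 - x^3*y^3 + 2*x*y^3*z^2 + 3*x*y*z^4 + 5*x^2*y^2*z - y^2*z^3 - z^5 - 9*x*y*z^2 + y^2*z + 5*z^3 + 3*x*y - 5*z
tr(b a b^-1 a b^-1 a b^-2 a b a) = tr(b^-1 a b a b a b^-1 a b^-1 a)*tr(b) - tr(b^-1 a b a b a b^-1 a b^-1 a b)   [inverse elimination on b] = x^3*y^4*z^2 - x^2*y^5*z - 3*x^2*y^3*z^3 - x^3*y^4 - x^3*y^2*z^2 + 2*x*y^4*z^2 + 3*x*y^2*z^4 + 6*x^2*y^3*z + 2*x^2*y*z^3 - y^3*z^3 - y*z^5 + x^3*y^2 - 10*x*y^2*z^2 - x*z^4 - 3*x^2*y*z + y^3*z + 5*y*z^3 + 2*x*y^2 + 3*x*z^2 - 5*y*z - x

x^3*y^4*z^2 - x^2*y^5*z - 3*x^2*y^3*z^3 - x^3*y^4 - x^3*y^2*z^2 + 2*x*y^4*z^2 + 3*x*y^2*z^4 + 6*x^2*y^3*z + 2*x^2*y*z^3 - y^3*z^3 - y*z^5 + x^3*y^2 - 10*x*y^2*z^2 - x*z^4 - 3*x^2*y*z + y^3*z + 5*y*z^3 + 2*x*y^2 + 3*x*z^2 - 5*y*z - x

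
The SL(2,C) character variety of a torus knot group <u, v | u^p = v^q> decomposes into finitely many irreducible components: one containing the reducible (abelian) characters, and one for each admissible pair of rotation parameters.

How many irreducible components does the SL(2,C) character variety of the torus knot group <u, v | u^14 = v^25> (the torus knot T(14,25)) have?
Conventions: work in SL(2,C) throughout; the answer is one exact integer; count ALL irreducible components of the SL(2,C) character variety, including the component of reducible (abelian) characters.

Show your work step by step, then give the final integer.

157

Gamma = < u, v | u^14 = v^25 > (torus knot T(14,25)); the central element u^14 = v^25 acts as +I or -I in any irreducible SL(2,C) representation.
On an irreducible component, tr(u) is locked at 2*cos(pi*alpha/14) for some alpha in 1..13, and tr(v) at 2*cos(pi*beta/25) for some beta in 1..24.
Consistency of u^14 = (-1)^alpha I with v^25 = (-1)^beta I forces alpha = beta (mod 2).
Counting: 7 odd alphas x 12 odd betas + 6 even alphas x 12 even betas = 84 + 72 = 156.
components with irreducible characters: 156; plus the single component of reducible (abelian) characters: total 157.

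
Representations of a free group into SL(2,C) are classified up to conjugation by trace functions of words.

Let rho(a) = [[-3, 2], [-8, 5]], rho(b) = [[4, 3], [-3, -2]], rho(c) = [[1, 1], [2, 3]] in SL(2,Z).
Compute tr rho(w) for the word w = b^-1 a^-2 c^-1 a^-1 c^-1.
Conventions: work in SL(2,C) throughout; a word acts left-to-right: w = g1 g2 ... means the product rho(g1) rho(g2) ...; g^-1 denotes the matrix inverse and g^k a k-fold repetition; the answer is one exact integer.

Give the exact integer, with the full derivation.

rho(b^-1) = [[-2, -3], [3, 4]]
... * rho(a^-1) = [[5, -2], [8, -3]]  ->  [[-34, 13], [47, -18]]
... * rho(a^-1) = [[5, -2], [8, -3]]  ->  [[-66, 29], [91, -40]]
... * rho(c^-1) = [[3, -1], [-2, 1]]  ->  [[-256, 95], [353, -131]]
... * rho(a^-1) = [[5, -2], [8, -3]]  ->  [[-520, 227], [717, -313]]
... * rho(c^-1) = [[3, -1], [-2, 1]]  ->  [[-2014, 747], [2777, -1030]]
tr = -2014 + -1030 = -3044

-3044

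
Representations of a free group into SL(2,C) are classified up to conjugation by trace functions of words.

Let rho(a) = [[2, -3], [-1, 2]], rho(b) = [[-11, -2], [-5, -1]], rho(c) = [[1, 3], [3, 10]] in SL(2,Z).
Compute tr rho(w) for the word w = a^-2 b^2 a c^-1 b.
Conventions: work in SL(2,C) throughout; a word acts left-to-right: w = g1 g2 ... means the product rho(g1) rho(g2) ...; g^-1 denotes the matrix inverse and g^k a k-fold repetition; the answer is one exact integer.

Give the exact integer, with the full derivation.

rho(a^-1) = [[2, 3], [1, 2]]
... * rho(a^-1) = [[2, 3], [1, 2]]  ->  [[7, 12], [4, 7]]
... * rho(b) = [[-11, -2], [-5, -1]]  ->  [[-137, -26], [-79, -15]]
... * rho(b) = [[-11, -2], [-5, -1]]  ->  [[1637, 300], [944, 173]]
... * rho(a) = [[2, -3], [-1, 2]]  ->  [[2974, -4311], [1715, -2486]]
... * rho(c^-1) = [[10, -3], [-3, 1]]  ->  [[42673, -13233], [24608, -7631]]
... * rho(b) = [[-11, -2], [-5, -1]]  ->  [[-403238, -72113], [-232533, -41585]]
tr = -403238 + -41585 = -444823

-444823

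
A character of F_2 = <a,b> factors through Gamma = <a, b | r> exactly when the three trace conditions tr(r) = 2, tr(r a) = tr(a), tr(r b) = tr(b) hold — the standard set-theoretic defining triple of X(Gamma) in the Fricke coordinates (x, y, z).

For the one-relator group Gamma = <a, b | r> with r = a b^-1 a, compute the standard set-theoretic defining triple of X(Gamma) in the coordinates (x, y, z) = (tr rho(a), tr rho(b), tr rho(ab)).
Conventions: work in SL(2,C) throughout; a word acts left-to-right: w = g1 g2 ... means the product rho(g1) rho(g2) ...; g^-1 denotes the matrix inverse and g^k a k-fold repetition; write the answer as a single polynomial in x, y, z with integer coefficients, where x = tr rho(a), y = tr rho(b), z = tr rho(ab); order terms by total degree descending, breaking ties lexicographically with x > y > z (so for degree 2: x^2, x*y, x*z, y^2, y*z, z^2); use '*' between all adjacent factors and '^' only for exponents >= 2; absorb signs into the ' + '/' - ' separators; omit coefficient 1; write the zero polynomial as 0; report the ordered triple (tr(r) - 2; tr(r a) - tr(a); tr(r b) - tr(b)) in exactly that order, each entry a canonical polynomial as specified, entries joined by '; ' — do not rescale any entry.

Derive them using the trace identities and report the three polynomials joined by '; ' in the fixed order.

x^2*y - x*z - y - 2; x^3*y - x^2*z - 2*x*y - x + z; x*y*z - y^2 - z^2 - y + 2

trace(a^2) = trace(a) trace(a) - trace(1)  (reduce the a square) = x^2 - 2
trace(a^2 b) = trace(a) trace(b a) - trace(b)  (reduce the a square) = x*z - y
trace(a b^-1 a) = trace(a^2) trace(b) - trace(a^2 b)  (eliminate b^-1) = x^2*y - x*z - y
trace(a^3) = trace(a) trace(a^2) - trace(a)   [square of a] = x^3 - 3*x
trace(a^3 b) = trace(a) trace(a b a) - trace(a b)   [square of a] = x^2*z - x*y - z
trace(a b^-1 a^2) = trace(a^3) trace(b) - trace(a^3 b)   [inverse elimination on b] = x^3*y - x^2*z - 2*x*y + z
trace(a b a b) = trace(a b) trace(a b) - trace(1) = z^2 - 2
trace(a b^-1 a b) = trace(a b a) trace(b) - trace(a b a b) = x*y*z - y^2 - z^2 + 2
assemble the triple (trace(r) - 2; trace(r a) - x; trace(r b) - y)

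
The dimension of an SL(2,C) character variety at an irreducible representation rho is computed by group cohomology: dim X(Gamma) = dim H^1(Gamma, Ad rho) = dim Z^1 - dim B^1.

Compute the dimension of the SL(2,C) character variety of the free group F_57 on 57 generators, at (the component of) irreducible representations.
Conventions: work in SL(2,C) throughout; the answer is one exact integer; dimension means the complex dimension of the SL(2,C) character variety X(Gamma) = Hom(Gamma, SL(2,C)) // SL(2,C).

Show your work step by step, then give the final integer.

168

Gamma = F_57 has 57 generators and no relators.
Z^1(Gamma, Ad rho) = (sl_2)^57: a cocycle is a free choice of one sl_2 vector per generator, so dim Z^1 = 3*57 = 171.
dim B^1 = 3: the coboundary map is injective because an irreducible image has centralizer 0 in sl_2.
dim X = dim H^1 = dim Z^1 - dim B^1 = 171 - 3 = 168.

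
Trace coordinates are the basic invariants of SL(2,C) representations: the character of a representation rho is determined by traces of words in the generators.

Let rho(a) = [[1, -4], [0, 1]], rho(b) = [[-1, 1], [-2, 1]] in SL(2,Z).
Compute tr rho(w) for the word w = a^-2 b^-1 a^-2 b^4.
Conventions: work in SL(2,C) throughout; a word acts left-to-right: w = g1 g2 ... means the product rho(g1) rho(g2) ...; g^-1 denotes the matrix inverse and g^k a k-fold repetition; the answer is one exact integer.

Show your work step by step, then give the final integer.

32

rho(a^-1) = [[1, 4], [0, 1]]
... * rho(a^-1) = [[1, 4], [0, 1]]  ->  [[1, 8], [0, 1]]
... * rho(b^-1) = [[1, -1], [2, -1]]  ->  [[17, -9], [2, -1]]
... * rho(a^-1) = [[1, 4], [0, 1]]  ->  [[17, 59], [2, 7]]
... * rho(a^-1) = [[1, 4], [0, 1]]  ->  [[17, 127], [2, 15]]
... * rho(b) = [[-1, 1], [-2, 1]]  ->  [[-271, 144], [-32, 17]]
... * rho(b) = [[-1, 1], [-2, 1]]  ->  [[-17, -127], [-2, -15]]
... * rho(b) = [[-1, 1], [-2, 1]]  ->  [[271, -144], [32, -17]]
... * rho(b) = [[-1, 1], [-2, 1]]  ->  [[17, 127], [2, 15]]
tr = 17 + 15 = 32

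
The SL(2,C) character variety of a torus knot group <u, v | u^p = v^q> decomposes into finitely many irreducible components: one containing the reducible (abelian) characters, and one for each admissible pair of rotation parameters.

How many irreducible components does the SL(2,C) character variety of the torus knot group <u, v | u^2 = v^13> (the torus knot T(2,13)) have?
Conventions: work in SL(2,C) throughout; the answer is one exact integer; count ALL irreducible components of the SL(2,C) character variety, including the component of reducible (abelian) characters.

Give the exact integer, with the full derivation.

Gamma = < u, v | u^2 = v^13 > (torus knot T(2,13)); the central element u^2 = v^13 acts as +I or -I in any irreducible SL(2,C) representation.
So on each irreducible component the traces are pinned: tr(u) = 2*cos(pi*alpha/2) with 1 <= alpha <= 1, tr(v) = 2*cos(pi*beta/13) with 1 <= beta <= 12.
Consistency of u^2 = (-1)^alpha I with v^13 = (-1)^beta I forces alpha = beta (mod 2).
Enumerate parity-matched pairs: 1*6 odd-odd plus 0*6 even-even gives 6.
components with irreducible characters: 6; plus the single component of reducible (abelian) characters: total 7.

7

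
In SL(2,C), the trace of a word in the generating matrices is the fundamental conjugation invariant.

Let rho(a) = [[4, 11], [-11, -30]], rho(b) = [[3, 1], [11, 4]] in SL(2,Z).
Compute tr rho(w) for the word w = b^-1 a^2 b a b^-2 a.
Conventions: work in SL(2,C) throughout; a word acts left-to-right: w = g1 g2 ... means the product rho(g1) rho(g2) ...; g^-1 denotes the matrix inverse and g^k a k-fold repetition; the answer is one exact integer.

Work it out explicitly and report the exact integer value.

-13648705

rho(b^-1) = [[4, -1], [-11, 3]]
... * rho(a) = [[4, 11], [-11, -30]]  ->  [[27, 74], [-77, -211]]
... * rho(a) = [[4, 11], [-11, -30]]  ->  [[-706, -1923], [2013, 5483]]
... * rho(b) = [[3, 1], [11, 4]]  ->  [[-23271, -8398], [66352, 23945]]
... * rho(a) = [[4, 11], [-11, -30]]  ->  [[-706, -4041], [2013, 11522]]
... * rho(b^-1) = [[4, -1], [-11, 3]]  ->  [[41627, -11417], [-118690, 32553]]
... * rho(b^-1) = [[4, -1], [-11, 3]]  ->  [[292095, -75878], [-832843, 216349]]
... * rho(a) = [[4, 11], [-11, -30]]  ->  [[2003038, 5489385], [-5711211, -15651743]]
tr = 2003038 + -15651743 = -13648705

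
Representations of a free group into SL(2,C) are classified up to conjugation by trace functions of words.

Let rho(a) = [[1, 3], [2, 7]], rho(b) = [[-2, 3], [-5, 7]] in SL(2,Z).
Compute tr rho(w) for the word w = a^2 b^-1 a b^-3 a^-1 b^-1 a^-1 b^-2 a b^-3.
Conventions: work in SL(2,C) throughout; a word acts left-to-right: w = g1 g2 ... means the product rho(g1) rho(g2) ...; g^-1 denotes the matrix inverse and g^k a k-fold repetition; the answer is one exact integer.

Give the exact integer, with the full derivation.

-5247358

rho(a) = [[1, 3], [2, 7]]
... * rho(a) = [[1, 3], [2, 7]]  ->  [[7, 24], [16, 55]]
... * rho(b^-1) = [[7, -3], [5, -2]]  ->  [[169, -69], [387, -158]]
... * rho(a) = [[1, 3], [2, 7]]  ->  [[31, 24], [71, 55]]
... * rho(b^-1) = [[7, -3], [5, -2]]  ->  [[337, -141], [772, -323]]
... * rho(b^-1) = [[7, -3], [5, -2]]  ->  [[1654, -729], [3789, -1670]]
... * rho(b^-1) = [[7, -3], [5, -2]]  ->  [[7933, -3504], [18173, -8027]]
... * rho(a^-1) = [[7, -3], [-2, 1]]  ->  [[62539, -27303], [143265, -62546]]
... * rho(b^-1) = [[7, -3], [5, -2]]  ->  [[301258, -133011], [690125, -304703]]
... * rho(a^-1) = [[7, -3], [-2, 1]]  ->  [[2374828, -1036785], [5440281, -2375078]]
... * rho(b^-1) = [[7, -3], [5, -2]]  ->  [[11439871, -5050914], [26206577, -11570687]]
... * rho(b^-1) = [[7, -3], [5, -2]]  ->  [[54824527, -24217785], [125592604, -55478357]]
... * rho(a) = [[1, 3], [2, 7]]  ->  [[6388957, -5050914], [14635890, -11570687]]
... * rho(b^-1) = [[7, -3], [5, -2]]  ->  [[19468129, -9065043], [44597795, -20766296]]
... * rho(b^-1) = [[7, -3], [5, -2]]  ->  [[90951688, -40274301], [208353085, -92260793]]
... * rho(b^-1) = [[7, -3], [5, -2]]  ->  [[435290311, -192306462], [997167630, -440537669]]
tr = 435290311 + -440537669 = -5247358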